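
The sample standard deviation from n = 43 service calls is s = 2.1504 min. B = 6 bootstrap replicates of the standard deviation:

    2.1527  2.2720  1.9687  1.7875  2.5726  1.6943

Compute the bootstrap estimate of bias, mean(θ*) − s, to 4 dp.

mean(θ*) = (2.1527 + 2.2720 + 1.9687 + 1.7875 + 2.5726 + 1.6943) / 6 = 2.07463
bias = 2.07463 − 2.1504

bias = −0.0758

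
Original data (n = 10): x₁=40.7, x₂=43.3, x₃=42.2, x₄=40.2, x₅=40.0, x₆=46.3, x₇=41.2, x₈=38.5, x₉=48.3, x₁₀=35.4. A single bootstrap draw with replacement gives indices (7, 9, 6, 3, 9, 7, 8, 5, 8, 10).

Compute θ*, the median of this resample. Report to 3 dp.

Resample values: 41.2, 48.3, 46.3, 42.2, 48.3, 41.2, 38.5, 40.0, 38.5, 35.4.
Sorted: 35.4, 38.5, 38.5, 40.0, 41.2, 41.2, 42.2, 46.3, 48.3, 48.3
Median = average of the two middle values = 41.200

θ* = 41.200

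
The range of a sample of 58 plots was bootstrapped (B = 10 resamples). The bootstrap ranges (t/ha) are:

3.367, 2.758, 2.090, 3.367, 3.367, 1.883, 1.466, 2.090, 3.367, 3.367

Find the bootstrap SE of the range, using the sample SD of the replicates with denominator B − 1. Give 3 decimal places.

SE* = 0.757

Bootstrap SE is the standard deviation of the 10 replicate ranges.
Mean of replicates: (3.367 + 2.758 + 2.090 + 3.367 + 3.367 + 1.883 + 1.466 + 2.090 + 3.367 + 3.367) / 10 = 27.1220 / 10 = 2.7122
Sum of squared deviations: (+0.6548)² + (+0.0458)² + (−0.6222)² + (+0.6548)² + (+0.6548)² + (−0.8292)² + (−1.2462)² + (−0.6222)² + (+0.6548)² + (+0.6548)² = 5.1608
Variance = 5.1608 / 9 = 0.5734
SE* = √0.5734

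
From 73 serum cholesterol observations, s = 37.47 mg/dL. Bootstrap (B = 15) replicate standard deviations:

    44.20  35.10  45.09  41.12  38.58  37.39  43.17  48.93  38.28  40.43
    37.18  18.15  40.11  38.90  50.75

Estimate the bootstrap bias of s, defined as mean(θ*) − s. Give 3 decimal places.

bias = +2.355

mean(θ*) = (44.20 + 35.10 + 45.09 + 41.12 + 38.58 + 37.39 + 43.17 + 48.93 + 38.28 + 40.43 + 37.18 + 18.15 + 40.11 + 38.90 + 50.75) / 15 = 39.8253
bias = 39.8253 − 37.47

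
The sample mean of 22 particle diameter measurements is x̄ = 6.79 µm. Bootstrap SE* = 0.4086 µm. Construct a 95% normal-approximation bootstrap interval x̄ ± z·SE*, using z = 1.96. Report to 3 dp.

Margin = 1.96 × 0.4086 = 0.8009
Interval: 6.79 ± 0.8009

(5.989, 7.591)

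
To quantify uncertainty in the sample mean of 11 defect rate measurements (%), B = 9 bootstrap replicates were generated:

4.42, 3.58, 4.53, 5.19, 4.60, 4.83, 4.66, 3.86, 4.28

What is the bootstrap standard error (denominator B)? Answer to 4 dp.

SE* = 0.4593

Bootstrap SE is the standard deviation of the 9 replicate means.
Mean of replicates: (4.42 + 3.58 + 4.53 + 5.19 + 4.60 + 4.83 + 4.66 + 3.86 + 4.28) / 9 = 39.95000 / 9 = 4.43889
Sum of squared deviations: (−0.01889)² + (−0.85889)² + (+0.09111)² + (+0.75111)² + (+0.16111)² + (+0.39111)² + (+0.22111)² + (−0.57889)² + (−0.15889)² = 1.89869
Variance = 1.89869 / 9 = 0.21097
SE* = √0.21097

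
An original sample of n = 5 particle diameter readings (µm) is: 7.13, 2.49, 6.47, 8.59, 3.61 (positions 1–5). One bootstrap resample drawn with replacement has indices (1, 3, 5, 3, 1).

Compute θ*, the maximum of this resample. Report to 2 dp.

θ* = 7.13

Resample values: 7.13, 6.47, 3.61, 6.47, 7.13.
Maximum = 7.13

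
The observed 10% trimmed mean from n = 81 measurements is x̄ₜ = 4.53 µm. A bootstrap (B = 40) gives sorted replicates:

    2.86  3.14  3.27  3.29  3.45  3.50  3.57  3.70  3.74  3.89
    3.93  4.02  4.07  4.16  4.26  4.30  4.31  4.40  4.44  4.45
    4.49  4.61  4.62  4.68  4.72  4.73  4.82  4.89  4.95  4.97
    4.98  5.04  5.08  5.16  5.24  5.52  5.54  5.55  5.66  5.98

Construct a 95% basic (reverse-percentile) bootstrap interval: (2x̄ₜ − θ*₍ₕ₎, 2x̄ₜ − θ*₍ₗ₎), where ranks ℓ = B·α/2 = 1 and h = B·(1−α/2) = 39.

Percentile endpoints at ranks 1 and 39: θ*₍1₎ = 2.86, θ*₍39₎ = 5.66.
Basic interval reflects these around x̄ₜ:
  lower = 2 × 4.53 − 5.66 = 3.40
  upper = 2 × 4.53 − 2.86 = 6.20

(3.40, 6.20)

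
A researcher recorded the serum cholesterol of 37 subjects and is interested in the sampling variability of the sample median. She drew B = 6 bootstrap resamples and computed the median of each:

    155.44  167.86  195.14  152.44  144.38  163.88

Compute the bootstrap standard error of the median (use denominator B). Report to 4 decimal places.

SE* = 16.1891

Bootstrap SE is the standard deviation of the 6 replicate medians.
Mean of replicates: (155.44 + 167.86 + 195.14 + 152.44 + 144.38 + 163.88) / 6 = 979.14000 / 6 = 163.19000
Sum of squared deviations: (−7.75000)² + (+4.67000)² + (+31.95000)² + (−10.75000)² + (−18.81000)² + (+0.69000)² = 1572.52860
Variance = 1572.52860 / 6 = 262.08810
SE* = √262.08810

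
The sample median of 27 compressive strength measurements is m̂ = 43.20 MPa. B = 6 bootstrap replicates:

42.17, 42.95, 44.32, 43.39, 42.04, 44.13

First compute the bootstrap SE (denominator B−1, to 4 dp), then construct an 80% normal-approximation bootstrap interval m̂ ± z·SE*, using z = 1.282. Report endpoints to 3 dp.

(41.968, 44.432)

Mean of replicates = 43.1667; sum of squared deviations = 4.6177; SE* = √(4.6177/5) = 0.9610
Margin = 1.282 × 0.9610 = 1.2320
Interval: 43.20 ± 1.2320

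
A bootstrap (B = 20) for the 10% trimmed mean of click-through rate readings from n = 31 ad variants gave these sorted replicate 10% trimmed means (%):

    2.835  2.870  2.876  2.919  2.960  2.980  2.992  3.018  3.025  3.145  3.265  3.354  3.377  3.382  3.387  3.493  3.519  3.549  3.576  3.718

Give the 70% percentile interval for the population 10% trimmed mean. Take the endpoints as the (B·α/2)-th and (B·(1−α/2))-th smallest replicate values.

α = 0.30; lower rank = 20 × 0.150 = 3; upper rank = 20 × 0.850 = 17.
The 3rd smallest replicate is 2.876; the 17th is 3.519.

(2.876, 3.519)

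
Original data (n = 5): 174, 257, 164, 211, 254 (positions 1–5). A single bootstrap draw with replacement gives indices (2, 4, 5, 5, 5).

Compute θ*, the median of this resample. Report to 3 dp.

Resample values: 257, 211, 254, 254, 254.
Sorted: 211, 254, 254, 254, 257
Median = middle value = 254.000

θ* = 254.000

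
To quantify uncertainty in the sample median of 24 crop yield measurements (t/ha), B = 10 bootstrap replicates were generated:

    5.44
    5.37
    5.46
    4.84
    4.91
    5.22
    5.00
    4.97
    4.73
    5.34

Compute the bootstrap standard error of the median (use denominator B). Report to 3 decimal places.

SE* = 0.255

Bootstrap SE is the standard deviation of the 10 replicate medians.
Mean of replicates: (5.44 + 5.37 + 5.46 + 4.84 + 4.91 + 5.22 + 5.00 + 4.97 + 4.73 + 5.34) / 10 = 51.2800 / 10 = 5.1280
Sum of squared deviations: (+0.3120)² + (+0.2420)² + (+0.3320)² + (−0.2880)² + (−0.2180)² + (+0.0920)² + (−0.1280)² + (−0.1580)² + (−0.3980)² + (+0.2120)² = 0.6498
Variance = 0.6498 / 10 = 0.0650
SE* = √0.0650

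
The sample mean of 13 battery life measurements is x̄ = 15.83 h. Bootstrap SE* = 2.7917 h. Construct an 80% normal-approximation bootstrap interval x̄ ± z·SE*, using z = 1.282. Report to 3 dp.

Margin = 1.282 × 2.7917 = 3.5790
Interval: 15.83 ± 3.5790

(12.251, 19.409)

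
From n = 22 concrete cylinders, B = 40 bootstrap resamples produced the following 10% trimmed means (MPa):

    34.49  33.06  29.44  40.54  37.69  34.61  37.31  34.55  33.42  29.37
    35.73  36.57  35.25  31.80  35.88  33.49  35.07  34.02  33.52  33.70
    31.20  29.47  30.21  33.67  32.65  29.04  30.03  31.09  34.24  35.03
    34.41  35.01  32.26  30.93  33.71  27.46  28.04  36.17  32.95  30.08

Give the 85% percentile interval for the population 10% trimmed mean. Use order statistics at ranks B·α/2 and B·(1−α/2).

Sorted replicates: 27.46, 28.04, 29.04, 29.37, 29.44, 29.47, 30.03, 30.08, 30.21, 30.93, 31.09, 31.20, 31.80, 32.26, 32.65, 32.95, 33.06, 33.42, 33.49, 33.52, 33.67, 33.70, 33.71, 34.02, 34.24, 34.41, 34.49, 34.55, 34.61, 35.01, 35.03, 35.07, 35.25, 35.73, 35.88, 36.17, 36.57, 37.31, 37.69, 40.54
α = 0.15; lower rank = 40 × 0.075 = 3; upper rank = 40 × 0.925 = 37.
The 3rd smallest replicate is 29.04; the 37th is 36.57.

(29.04, 36.57)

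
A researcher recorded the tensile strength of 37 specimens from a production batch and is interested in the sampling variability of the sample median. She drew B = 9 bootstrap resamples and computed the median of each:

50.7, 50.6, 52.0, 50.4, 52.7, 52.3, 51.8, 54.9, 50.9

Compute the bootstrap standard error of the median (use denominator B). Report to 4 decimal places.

Bootstrap SE is the standard deviation of the 9 replicate medians.
Mean of replicates: (50.7 + 50.6 + 52.0 + 50.4 + 52.7 + 52.3 + 51.8 + 54.9 + 50.9) / 9 = 466.30000 / 9 = 51.81111
Sum of squared deviations: (−1.11111)² + (−1.21111)² + (+0.18889)² + (−1.41111)² + (+0.88889)² + (+0.48889)² + (−0.01111)² + (+3.08889)² + (−0.91111)² = 16.12889
Variance = 16.12889 / 9 = 1.79210
SE* = √1.79210

SE* = 1.3387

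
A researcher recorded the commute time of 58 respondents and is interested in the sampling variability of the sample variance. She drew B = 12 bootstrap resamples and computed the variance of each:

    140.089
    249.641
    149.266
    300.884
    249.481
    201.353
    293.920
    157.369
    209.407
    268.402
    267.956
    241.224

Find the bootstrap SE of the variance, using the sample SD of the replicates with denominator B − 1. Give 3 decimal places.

SE* = 55.562

Bootstrap SE is the standard deviation of the 12 replicate variances.
Mean of replicates: (140.089 + 249.641 + 149.266 + 300.884 + 249.481 + 201.353 + 293.920 + 157.369 + 209.407 + 268.402 + 267.956 + 241.224) / 12 = 2728.9920 / 12 = 227.4160
Sum of squared deviations: (−87.3270)² + (+22.2250)² + (−78.1500)² + (+73.4680)² + (+22.0650)² + (−26.0630)² + (+66.5040)² + (−70.0470)² + (−18.0090)² + (+40.9860)² + (+40.5400)² + (+13.8080)² = 33958.7622
Variance = 33958.7622 / 11 = 3087.1602
SE* = √3087.1602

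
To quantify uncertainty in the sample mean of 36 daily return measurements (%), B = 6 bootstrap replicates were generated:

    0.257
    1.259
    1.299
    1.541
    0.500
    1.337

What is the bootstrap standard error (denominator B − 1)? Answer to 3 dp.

SE* = 0.521

Bootstrap SE is the standard deviation of the 6 replicate means.
Mean of replicates: (0.257 + 1.259 + 1.299 + 1.541 + 0.500 + 1.337) / 6 = 6.1930 / 6 = 1.0322
Sum of squared deviations: (−0.7752)² + (+0.2268)² + (+0.2668)² + (+0.5088)² + (−0.5322)² + (+0.3048)² = 1.3586
Variance = 1.3586 / 5 = 0.2717
SE* = √0.2717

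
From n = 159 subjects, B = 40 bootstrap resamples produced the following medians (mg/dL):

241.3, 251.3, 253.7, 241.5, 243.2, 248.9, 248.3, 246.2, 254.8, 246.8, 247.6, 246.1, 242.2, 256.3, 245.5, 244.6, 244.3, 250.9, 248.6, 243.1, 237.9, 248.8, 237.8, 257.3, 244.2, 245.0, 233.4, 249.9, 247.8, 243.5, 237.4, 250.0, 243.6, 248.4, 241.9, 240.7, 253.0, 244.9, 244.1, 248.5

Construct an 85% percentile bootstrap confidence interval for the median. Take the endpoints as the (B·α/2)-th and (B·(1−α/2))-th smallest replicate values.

(237.8, 253.7)

Sorted replicates: 233.4, 237.4, 237.8, 237.9, 240.7, 241.3, 241.5, 241.9, 242.2, 243.1, 243.2, 243.5, 243.6, 244.1, 244.2, 244.3, 244.6, 244.9, 245.0, 245.5, 246.1, 246.2, 246.8, 247.6, 247.8, 248.3, 248.4, 248.5, 248.6, 248.8, 248.9, 249.9, 250.0, 250.9, 251.3, 253.0, 253.7, 254.8, 256.3, 257.3
α = 0.15; lower rank = 40 × 0.075 = 3; upper rank = 40 × 0.925 = 37.
The 3rd smallest replicate is 237.8; the 37th is 253.7.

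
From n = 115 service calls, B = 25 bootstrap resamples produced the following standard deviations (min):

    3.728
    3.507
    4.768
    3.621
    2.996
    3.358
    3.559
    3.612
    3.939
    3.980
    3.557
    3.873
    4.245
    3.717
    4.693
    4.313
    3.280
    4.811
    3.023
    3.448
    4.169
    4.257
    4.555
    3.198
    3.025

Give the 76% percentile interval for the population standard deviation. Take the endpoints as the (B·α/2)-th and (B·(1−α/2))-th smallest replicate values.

(3.025, 4.555)

Sorted replicates: 2.996, 3.023, 3.025, 3.198, 3.280, 3.358, 3.448, 3.507, 3.557, 3.559, 3.612, 3.621, 3.717, 3.728, 3.873, 3.939, 3.980, 4.169, 4.245, 4.257, 4.313, 4.555, 4.693, 4.768, 4.811
α = 0.24; lower rank = 25 × 0.120 = 3; upper rank = 25 × 0.880 = 22.
The 3rd smallest replicate is 3.025; the 22nd is 4.555.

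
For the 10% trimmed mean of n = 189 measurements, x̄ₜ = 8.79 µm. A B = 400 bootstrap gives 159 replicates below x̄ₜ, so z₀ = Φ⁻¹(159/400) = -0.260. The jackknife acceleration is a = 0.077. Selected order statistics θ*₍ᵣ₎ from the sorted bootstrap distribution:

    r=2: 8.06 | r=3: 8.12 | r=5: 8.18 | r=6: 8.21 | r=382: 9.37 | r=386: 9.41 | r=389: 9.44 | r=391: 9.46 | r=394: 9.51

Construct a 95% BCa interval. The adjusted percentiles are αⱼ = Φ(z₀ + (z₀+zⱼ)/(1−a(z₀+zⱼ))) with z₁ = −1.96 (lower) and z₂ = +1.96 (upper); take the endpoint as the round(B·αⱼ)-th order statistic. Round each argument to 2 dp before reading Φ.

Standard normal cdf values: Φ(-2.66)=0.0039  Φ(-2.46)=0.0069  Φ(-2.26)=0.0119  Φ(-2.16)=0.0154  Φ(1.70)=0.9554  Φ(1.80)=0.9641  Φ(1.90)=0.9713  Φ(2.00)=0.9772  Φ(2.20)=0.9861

(8.21, 9.37)

Lower: z₀ + z₁ = -0.260 + (-1.960) = -2.220; 1 − a(z₀+z₁) = 1 − (0.077)(-2.220) = 1.1709; argument = -0.260 + (-2.220)/1.1709 = -2.1559 → -2.16.
α₁ = Φ(-2.16) = 0.0154; rank = round(400 × 0.0154) = 6; θ*₍6₎ = 8.21.
Upper: z₀ + z₂ = 1.700; 1 − a(z₀+z₂) = 0.8691; argument = 1.6960 → 1.70; α₂ = 0.9554; rank = 382; θ*₍382₎ = 9.37.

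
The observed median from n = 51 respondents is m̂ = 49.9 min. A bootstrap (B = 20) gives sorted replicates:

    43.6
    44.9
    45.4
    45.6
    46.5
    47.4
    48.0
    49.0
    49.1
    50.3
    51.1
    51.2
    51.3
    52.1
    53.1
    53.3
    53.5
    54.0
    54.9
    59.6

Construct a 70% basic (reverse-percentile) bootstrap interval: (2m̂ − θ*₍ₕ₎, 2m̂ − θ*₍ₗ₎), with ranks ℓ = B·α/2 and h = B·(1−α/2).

Percentile endpoints at ranks 3 and 17: θ*₍3₎ = 45.4, θ*₍17₎ = 53.5.
Basic interval reflects these around m̂:
  lower = 2 × 49.9 − 53.5 = 46.3
  upper = 2 × 49.9 − 45.4 = 54.4

(46.3, 54.4)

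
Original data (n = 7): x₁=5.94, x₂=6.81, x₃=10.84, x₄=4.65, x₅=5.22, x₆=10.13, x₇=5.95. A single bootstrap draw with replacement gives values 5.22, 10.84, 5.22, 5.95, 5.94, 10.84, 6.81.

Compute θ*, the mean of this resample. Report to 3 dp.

θ* = 7.260

Mean = (5.22 + 10.84 + 5.22 + 5.95 + 5.94 + 10.84 + 6.81) / 7 = 50.820 / 7 = 7.260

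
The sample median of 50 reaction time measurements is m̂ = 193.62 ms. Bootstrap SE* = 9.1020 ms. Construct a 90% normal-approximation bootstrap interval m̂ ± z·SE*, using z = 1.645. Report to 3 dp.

Margin = 1.645 × 9.1020 = 14.9728
Interval: 193.62 ± 14.9728

(178.647, 208.593)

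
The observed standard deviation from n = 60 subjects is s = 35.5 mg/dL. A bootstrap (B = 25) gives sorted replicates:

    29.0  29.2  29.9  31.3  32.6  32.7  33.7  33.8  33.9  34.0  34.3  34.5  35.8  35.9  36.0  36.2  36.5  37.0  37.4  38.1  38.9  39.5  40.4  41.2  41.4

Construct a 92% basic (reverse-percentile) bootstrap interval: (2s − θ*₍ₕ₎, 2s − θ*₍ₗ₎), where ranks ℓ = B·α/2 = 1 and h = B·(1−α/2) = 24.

(29.8, 42.0)

Percentile endpoints at ranks 1 and 24: θ*₍1₎ = 29.0, θ*₍24₎ = 41.2.
Basic interval reflects these around s:
  lower = 2 × 35.5 − 41.2 = 29.8
  upper = 2 × 35.5 − 29.0 = 42.0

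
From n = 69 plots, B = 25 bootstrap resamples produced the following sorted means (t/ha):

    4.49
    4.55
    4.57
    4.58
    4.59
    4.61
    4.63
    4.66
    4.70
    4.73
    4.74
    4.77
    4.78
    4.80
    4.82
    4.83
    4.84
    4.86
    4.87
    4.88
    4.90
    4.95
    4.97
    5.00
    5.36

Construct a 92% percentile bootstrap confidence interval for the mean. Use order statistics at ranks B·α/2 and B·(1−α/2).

α = 0.08; lower rank = 25 × 0.040 = 1; upper rank = 25 × 0.960 = 24.
The 1st smallest replicate is 4.49; the 24th is 5.00.

(4.49, 5.00)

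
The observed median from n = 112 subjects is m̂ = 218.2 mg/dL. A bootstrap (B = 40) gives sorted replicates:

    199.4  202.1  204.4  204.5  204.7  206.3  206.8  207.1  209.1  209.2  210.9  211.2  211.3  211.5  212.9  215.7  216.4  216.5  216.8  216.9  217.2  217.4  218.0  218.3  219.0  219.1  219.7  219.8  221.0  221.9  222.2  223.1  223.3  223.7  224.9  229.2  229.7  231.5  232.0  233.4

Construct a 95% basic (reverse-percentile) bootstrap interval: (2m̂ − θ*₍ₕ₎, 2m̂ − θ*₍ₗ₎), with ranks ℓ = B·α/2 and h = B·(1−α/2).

(204.4, 237.0)

Percentile endpoints at ranks 1 and 39: θ*₍1₎ = 199.4, θ*₍39₎ = 232.0.
Basic interval reflects these around m̂:
  lower = 2 × 218.2 − 232.0 = 204.4
  upper = 2 × 218.2 − 199.4 = 237.0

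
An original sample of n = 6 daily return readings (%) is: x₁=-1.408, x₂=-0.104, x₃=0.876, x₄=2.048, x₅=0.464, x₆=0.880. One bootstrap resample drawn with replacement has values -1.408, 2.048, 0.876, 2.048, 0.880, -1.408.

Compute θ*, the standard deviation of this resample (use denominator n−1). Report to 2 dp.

Mean = 0.5060; sum of squared deviations = 12.3591
s² = 12.3591 / 5 = 2.4718
s = √2.4718 = 1.57

θ* = 1.57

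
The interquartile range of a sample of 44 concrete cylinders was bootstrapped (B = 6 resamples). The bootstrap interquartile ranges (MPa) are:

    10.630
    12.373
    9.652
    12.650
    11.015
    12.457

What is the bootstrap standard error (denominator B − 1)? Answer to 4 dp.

Bootstrap SE is the standard deviation of the 6 replicate interquartile ranges.
Mean of replicates: (10.630 + 12.373 + 9.652 + 12.650 + 11.015 + 12.457) / 6 = 68.77700 / 6 = 11.46283
Sum of squared deviations: (−0.83283)² + (+0.91017)² + (−1.81083)² + (+1.18717)² + (−0.44783)² + (+0.99417)² = 7.39942
Variance = 7.39942 / 5 = 1.47988
SE* = √1.47988

SE* = 1.2165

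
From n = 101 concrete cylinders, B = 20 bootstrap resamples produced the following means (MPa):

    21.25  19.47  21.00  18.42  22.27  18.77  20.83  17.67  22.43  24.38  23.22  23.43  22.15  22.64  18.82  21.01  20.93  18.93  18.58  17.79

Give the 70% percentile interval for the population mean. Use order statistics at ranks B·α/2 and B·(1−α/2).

(18.42, 22.64)

Sorted replicates: 17.67, 17.79, 18.42, 18.58, 18.77, 18.82, 18.93, 19.47, 20.83, 20.93, 21.00, 21.01, 21.25, 22.15, 22.27, 22.43, 22.64, 23.22, 23.43, 24.38
α = 0.30; lower rank = 20 × 0.150 = 3; upper rank = 20 × 0.850 = 17.
The 3rd smallest replicate is 18.42; the 17th is 22.64.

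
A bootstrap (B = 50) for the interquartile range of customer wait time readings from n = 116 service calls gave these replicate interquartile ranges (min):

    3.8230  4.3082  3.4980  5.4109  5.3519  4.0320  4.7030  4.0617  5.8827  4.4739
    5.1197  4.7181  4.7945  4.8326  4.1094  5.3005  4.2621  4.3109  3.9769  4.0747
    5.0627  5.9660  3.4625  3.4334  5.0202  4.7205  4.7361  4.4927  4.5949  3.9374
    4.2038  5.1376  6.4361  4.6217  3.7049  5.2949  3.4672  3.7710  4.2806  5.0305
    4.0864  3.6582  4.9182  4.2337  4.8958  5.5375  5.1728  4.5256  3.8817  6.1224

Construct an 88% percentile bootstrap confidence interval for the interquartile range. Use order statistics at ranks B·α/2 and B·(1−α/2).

(3.4672, 5.8827)

Sorted replicates: 3.4334, 3.4625, 3.4672, 3.4980, 3.6582, 3.7049, 3.7710, 3.8230, 3.8817, 3.9374, 3.9769, 4.0320, 4.0617, 4.0747, 4.0864, 4.1094, 4.2038, 4.2337, 4.2621, 4.2806, 4.3082, 4.3109, 4.4739, 4.4927, 4.5256, 4.5949, 4.6217, 4.7030, 4.7181, 4.7205, 4.7361, 4.7945, 4.8326, 4.8958, 4.9182, 5.0202, 5.0305, 5.0627, 5.1197, 5.1376, 5.1728, 5.2949, 5.3005, 5.3519, 5.4109, 5.5375, 5.8827, 5.9660, 6.1224, 6.4361
α = 0.12; lower rank = 50 × 0.060 = 3; upper rank = 50 × 0.940 = 47.
The 3rd smallest replicate is 3.4672; the 47th is 5.8827.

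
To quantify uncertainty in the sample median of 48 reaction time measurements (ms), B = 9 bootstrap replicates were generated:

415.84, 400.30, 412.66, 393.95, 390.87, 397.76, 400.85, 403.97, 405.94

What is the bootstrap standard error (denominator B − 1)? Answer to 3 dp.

SE* = 8.167

Bootstrap SE is the standard deviation of the 9 replicate medians.
Mean of replicates: (415.84 + 400.30 + 412.66 + 393.95 + 390.87 + 397.76 + 400.85 + 403.97 + 405.94) / 9 = 3622.1400 / 9 = 402.4600
Sum of squared deviations: (+13.3800)² + (−2.1600)² + (+10.2000)² + (−8.5100)² + (−11.5900)² + (−4.7000)² + (−1.6100)² + (+1.5100)² + (+3.4800)² = 533.5508
Variance = 533.5508 / 8 = 66.6938
SE* = √66.6938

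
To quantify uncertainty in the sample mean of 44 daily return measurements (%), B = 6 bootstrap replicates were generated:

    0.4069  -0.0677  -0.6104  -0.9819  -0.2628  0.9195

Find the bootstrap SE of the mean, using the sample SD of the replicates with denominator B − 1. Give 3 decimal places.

SE* = 0.687

Bootstrap SE is the standard deviation of the 6 replicate means.
Mean of replicates: (0.4069 + (-0.0677) + (-0.6104) + (-0.9819) + (-0.2628) + 0.9195) / 6 = -0.59640 / 6 = -0.09940
Sum of squared deviations: (+0.50630)² + (+0.03170)² + (−0.51100)² + (−0.88250)² + (−0.16340)² + (+1.01890)² = 2.36213
Variance = 2.36213 / 5 = 0.47243
SE* = √0.47243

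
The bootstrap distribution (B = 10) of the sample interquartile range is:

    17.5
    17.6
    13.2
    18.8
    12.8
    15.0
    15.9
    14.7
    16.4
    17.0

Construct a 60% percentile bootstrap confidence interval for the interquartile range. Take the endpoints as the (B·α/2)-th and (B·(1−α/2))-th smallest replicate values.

Sorted replicates: 12.8, 13.2, 14.7, 15.0, 15.9, 16.4, 17.0, 17.5, 17.6, 18.8
α = 0.40; lower rank = 10 × 0.200 = 2; upper rank = 10 × 0.800 = 8.
The 2nd smallest replicate is 13.2; the 8th is 17.5.

(13.2, 17.5)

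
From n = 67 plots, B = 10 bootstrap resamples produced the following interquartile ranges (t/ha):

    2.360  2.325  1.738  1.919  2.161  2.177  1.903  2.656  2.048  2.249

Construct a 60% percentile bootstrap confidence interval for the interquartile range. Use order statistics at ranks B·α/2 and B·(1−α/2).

(1.903, 2.325)

Sorted replicates: 1.738, 1.903, 1.919, 2.048, 2.161, 2.177, 2.249, 2.325, 2.360, 2.656
α = 0.40; lower rank = 10 × 0.200 = 2; upper rank = 10 × 0.800 = 8.
The 2nd smallest replicate is 1.903; the 8th is 2.325.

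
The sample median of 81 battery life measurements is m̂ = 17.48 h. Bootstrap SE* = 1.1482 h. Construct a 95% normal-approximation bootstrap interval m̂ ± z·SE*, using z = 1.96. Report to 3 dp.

Margin = 1.96 × 1.1482 = 2.2505
Interval: 17.48 ± 2.2505

(15.230, 19.730)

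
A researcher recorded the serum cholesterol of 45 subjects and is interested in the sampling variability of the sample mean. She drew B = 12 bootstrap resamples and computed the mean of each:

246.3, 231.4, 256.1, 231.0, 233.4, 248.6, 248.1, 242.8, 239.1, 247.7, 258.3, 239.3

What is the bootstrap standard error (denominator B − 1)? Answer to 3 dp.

SE* = 9.008

Bootstrap SE is the standard deviation of the 12 replicate means.
Mean of replicates: (246.3 + 231.4 + 256.1 + 231.0 + 233.4 + 248.6 + 248.1 + 242.8 + 239.1 + 247.7 + 258.3 + 239.3) / 12 = 2922.1000 / 12 = 243.5083
Sum of squared deviations: (+2.7917)² + (−12.1083)² + (+12.5917)² + (−12.5083)² + (−10.1083)² + (+5.0917)² + (+4.5917)² + (−0.7083)² + (−4.4083)² + (+4.1917)² + (+14.7917)² + (−4.2083)² = 892.6092
Variance = 892.6092 / 11 = 81.1463
SE* = √81.1463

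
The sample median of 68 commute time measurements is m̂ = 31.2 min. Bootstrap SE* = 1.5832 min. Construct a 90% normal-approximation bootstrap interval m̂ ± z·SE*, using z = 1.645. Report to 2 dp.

(28.60, 33.80)

Margin = 1.645 × 1.5832 = 2.604
Interval: 31.2 ± 2.604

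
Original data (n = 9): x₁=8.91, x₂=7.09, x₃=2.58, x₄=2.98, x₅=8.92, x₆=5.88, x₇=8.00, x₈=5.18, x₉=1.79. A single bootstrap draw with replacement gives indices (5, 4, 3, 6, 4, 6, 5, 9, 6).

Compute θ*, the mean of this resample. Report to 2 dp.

Resample values: 8.92, 2.98, 2.58, 5.88, 2.98, 5.88, 8.92, 1.79, 5.88.
Mean = (8.92 + 2.98 + 2.58 + 5.88 + 2.98 + 5.88 + 8.92 + 1.79 + 5.88) / 9 = 45.810 / 9 = 5.09

θ* = 5.09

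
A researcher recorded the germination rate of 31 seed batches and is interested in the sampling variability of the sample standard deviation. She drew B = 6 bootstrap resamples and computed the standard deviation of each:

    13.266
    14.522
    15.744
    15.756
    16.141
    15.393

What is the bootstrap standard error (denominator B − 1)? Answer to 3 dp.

SE* = 1.068

Bootstrap SE is the standard deviation of the 6 replicate standard deviations.
Mean of replicates: (13.266 + 14.522 + 15.744 + 15.756 + 16.141 + 15.393) / 6 = 90.8220 / 6 = 15.1370
Sum of squared deviations: (−1.8710)² + (−0.6150)² + (+0.6070)² + (+0.6190)² + (+1.0040)² + (+0.2560)² = 5.7040
Variance = 5.7040 / 5 = 1.1408
SE* = √1.1408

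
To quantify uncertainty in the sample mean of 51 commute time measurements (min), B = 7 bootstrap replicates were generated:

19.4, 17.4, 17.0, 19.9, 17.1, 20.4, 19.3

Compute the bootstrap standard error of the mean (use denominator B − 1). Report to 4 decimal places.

SE* = 1.4316

Bootstrap SE is the standard deviation of the 7 replicate means.
Mean of replicates: (19.4 + 17.4 + 17.0 + 19.9 + 17.1 + 20.4 + 19.3) / 7 = 130.50000 / 7 = 18.64286
Sum of squared deviations: (+0.75714)² + (−1.24286)² + (−1.64286)² + (+1.25714)² + (−1.54286)² + (+1.75714)² + (+0.65714)² = 12.29714
Variance = 12.29714 / 6 = 2.04952
SE* = √2.04952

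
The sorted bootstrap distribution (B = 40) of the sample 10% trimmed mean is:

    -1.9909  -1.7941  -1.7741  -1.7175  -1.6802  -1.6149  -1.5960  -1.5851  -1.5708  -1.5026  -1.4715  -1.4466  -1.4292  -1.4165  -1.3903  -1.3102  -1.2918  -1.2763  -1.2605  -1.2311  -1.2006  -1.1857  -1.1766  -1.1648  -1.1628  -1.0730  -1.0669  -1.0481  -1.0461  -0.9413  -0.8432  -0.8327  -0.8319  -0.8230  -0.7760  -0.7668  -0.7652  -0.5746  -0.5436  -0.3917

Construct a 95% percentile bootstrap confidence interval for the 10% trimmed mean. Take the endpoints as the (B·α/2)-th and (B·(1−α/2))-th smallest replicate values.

(-1.9909, -0.5436)

α = 0.05; lower rank = 40 × 0.025 = 1; upper rank = 40 × 0.975 = 39.
The 1st smallest replicate is -1.9909; the 39th is -0.5436.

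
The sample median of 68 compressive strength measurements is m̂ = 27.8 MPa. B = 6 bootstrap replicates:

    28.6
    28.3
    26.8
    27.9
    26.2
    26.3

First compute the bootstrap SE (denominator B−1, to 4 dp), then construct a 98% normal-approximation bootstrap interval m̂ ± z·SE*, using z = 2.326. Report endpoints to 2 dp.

(25.36, 30.24)

Mean of replicates = 27.3500; sum of squared deviations = 5.4950; SE* = √(5.4950/5) = 1.0483
Margin = 2.326 × 1.0483 = 2.438
Interval: 27.8 ± 2.438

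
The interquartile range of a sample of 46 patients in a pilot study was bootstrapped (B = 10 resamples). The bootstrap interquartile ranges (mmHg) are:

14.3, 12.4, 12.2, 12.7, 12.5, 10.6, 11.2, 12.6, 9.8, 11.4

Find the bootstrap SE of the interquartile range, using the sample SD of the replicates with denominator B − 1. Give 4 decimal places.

Bootstrap SE is the standard deviation of the 10 replicate interquartile ranges.
Mean of replicates: (14.3 + 12.4 + 12.2 + 12.7 + 12.5 + 10.6 + 11.2 + 12.6 + 9.8 + 11.4) / 10 = 119.70000 / 10 = 11.97000
Sum of squared deviations: (+2.33000)² + (+0.43000)² + (+0.23000)² + (+0.73000)² + (+0.53000)² + (−1.37000)² + (−0.77000)² + (+0.63000)² + (−2.17000)² + (−0.57000)² = 14.38100
Variance = 14.38100 / 9 = 1.59789
SE* = √1.59789

SE* = 1.2641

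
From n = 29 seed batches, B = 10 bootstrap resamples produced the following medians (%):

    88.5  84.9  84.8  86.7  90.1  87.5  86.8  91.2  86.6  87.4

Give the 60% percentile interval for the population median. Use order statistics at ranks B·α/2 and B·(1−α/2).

Sorted replicates: 84.8, 84.9, 86.6, 86.7, 86.8, 87.4, 87.5, 88.5, 90.1, 91.2
α = 0.40; lower rank = 10 × 0.200 = 2; upper rank = 10 × 0.800 = 8.
The 2nd smallest replicate is 84.9; the 8th is 88.5.

(84.9, 88.5)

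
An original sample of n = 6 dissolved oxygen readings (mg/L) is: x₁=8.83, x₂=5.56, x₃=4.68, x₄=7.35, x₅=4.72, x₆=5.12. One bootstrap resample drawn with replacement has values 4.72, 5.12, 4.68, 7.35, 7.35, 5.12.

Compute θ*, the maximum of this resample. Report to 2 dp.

θ* = 7.35

Maximum = 7.35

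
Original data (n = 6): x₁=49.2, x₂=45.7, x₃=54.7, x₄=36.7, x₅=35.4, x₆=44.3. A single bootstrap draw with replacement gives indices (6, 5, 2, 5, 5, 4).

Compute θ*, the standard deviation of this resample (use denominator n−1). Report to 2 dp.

θ* = 4.84

Resample values: 44.3, 35.4, 45.7, 35.4, 35.4, 36.7.
Mean = 38.8167; sum of squared deviations = 116.9483
s² = 116.9483 / 5 = 23.3897
s = √23.3897 = 4.84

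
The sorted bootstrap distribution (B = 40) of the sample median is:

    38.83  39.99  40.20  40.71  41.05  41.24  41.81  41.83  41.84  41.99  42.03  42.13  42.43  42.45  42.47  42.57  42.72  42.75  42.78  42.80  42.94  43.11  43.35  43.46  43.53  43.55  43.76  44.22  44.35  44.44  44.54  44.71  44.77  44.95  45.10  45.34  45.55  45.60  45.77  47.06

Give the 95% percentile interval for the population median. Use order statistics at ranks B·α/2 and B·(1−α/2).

(38.83, 45.77)

α = 0.05; lower rank = 40 × 0.025 = 1; upper rank = 40 × 0.975 = 39.
The 1st smallest replicate is 38.83; the 39th is 45.77.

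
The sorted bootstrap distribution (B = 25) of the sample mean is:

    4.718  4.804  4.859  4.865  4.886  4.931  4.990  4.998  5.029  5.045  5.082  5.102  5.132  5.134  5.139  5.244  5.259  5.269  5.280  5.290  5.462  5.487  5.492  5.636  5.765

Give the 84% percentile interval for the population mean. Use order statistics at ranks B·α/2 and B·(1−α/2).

α = 0.16; lower rank = 25 × 0.080 = 2; upper rank = 25 × 0.920 = 23.
The 2nd smallest replicate is 4.804; the 23rd is 5.492.

(4.804, 5.492)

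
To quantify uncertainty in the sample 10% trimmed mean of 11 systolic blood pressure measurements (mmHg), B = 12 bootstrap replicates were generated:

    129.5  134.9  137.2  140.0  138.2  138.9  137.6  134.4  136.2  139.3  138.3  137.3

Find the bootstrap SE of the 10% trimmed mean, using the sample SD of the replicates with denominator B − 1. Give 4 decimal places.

SE* = 2.8473

Bootstrap SE is the standard deviation of the 12 replicate 10% trimmed means.
Mean of replicates: (129.5 + 134.9 + 137.2 + 140.0 + 138.2 + 138.9 + 137.6 + 134.4 + 136.2 + 139.3 + 138.3 + 137.3) / 12 = 1641.80000 / 12 = 136.81667
Sum of squared deviations: (−7.31667)² + (−1.91667)² + (+0.38333)² + (+3.18333)² + (+1.38333)² + (+2.08333)² + (+0.78333)² + (−2.41667)² + (−0.61667)² + (+2.48333)² + (+1.48333)² + (+0.48333)² = 89.17667
Variance = 89.17667 / 11 = 8.10697
SE* = √8.10697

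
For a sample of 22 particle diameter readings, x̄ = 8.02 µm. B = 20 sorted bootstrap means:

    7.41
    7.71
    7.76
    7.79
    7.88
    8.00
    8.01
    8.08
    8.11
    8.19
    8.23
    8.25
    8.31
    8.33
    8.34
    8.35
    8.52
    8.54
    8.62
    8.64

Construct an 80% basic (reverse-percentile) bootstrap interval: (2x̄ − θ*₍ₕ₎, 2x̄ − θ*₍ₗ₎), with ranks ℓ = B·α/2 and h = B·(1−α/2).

Percentile endpoints at ranks 2 and 18: θ*₍2₎ = 7.71, θ*₍18₎ = 8.54.
Basic interval reflects these around x̄:
  lower = 2 × 8.02 − 8.54 = 7.50
  upper = 2 × 8.02 − 7.71 = 8.33

(7.50, 8.33)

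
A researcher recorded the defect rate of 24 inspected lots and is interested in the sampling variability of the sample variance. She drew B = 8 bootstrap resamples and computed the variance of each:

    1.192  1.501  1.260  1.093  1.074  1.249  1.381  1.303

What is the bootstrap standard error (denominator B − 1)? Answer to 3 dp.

SE* = 0.142

Bootstrap SE is the standard deviation of the 8 replicate variances.
Mean of replicates: (1.192 + 1.501 + 1.260 + 1.093 + 1.074 + 1.249 + 1.381 + 1.303) / 8 = 10.0530 / 8 = 1.2566
Sum of squared deviations: (−0.0646)² + (+0.2444)² + (+0.0034)² + (−0.1636)² + (−0.1826)² + (−0.0076)² + (+0.1244)² + (+0.0464)² = 0.1417
Variance = 0.1417 / 7 = 0.0202
SE* = √0.0202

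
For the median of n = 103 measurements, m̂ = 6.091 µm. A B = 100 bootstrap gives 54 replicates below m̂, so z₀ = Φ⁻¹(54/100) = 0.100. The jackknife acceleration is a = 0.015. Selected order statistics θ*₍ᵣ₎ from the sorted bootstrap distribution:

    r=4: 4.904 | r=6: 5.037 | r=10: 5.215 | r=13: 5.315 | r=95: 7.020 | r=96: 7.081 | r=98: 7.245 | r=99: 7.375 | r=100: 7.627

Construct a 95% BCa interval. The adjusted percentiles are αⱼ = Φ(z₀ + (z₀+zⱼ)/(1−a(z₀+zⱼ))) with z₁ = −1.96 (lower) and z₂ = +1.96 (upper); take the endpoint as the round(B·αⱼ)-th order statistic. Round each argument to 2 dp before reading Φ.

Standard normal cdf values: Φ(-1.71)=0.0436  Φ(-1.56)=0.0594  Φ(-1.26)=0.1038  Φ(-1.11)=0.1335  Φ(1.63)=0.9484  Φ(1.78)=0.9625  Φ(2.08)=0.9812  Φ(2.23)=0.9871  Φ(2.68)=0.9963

(4.904, 7.375)

Lower: z₀ + z₁ = 0.100 + (-1.960) = -1.860; 1 − a(z₀+z₁) = 1 − (0.015)(-1.860) = 1.0279; argument = 0.100 + (-1.860)/1.0279 = -1.7095 → -1.71.
α₁ = Φ(-1.71) = 0.0436; rank = round(100 × 0.0436) = 4; θ*₍4₎ = 4.904.
Upper: z₀ + z₂ = 2.060; 1 − a(z₀+z₂) = 0.9691; argument = 2.2257 → 2.23; α₂ = 0.9871; rank = 99; θ*₍99₎ = 7.375.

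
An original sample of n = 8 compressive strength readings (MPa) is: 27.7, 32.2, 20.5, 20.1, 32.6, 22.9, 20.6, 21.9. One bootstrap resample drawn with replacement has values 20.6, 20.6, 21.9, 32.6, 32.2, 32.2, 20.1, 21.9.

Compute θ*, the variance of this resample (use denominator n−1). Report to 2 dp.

θ* = 34.69

Mean = 25.2625; sum of squared deviations = 242.8388
s² = 242.8388 / 7 = 34.6913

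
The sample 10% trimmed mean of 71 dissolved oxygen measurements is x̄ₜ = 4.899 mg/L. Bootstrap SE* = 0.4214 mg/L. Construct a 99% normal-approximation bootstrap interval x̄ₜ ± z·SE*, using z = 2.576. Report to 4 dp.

Margin = 2.576 × 0.4214 = 1.08553
Interval: 4.899 ± 1.08553

(3.8135, 5.9845)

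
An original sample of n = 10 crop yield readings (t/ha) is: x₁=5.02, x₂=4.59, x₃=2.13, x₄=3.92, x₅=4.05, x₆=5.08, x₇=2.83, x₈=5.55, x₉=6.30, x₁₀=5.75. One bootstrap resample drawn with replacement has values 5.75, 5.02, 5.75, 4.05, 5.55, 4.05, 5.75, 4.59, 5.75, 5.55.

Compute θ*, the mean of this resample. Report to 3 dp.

θ* = 5.181

Mean = (5.75 + 5.02 + 5.75 + 4.05 + 5.55 + 4.05 + 5.75 + 4.59 + 5.75 + 5.55) / 10 = 51.810 / 10 = 5.181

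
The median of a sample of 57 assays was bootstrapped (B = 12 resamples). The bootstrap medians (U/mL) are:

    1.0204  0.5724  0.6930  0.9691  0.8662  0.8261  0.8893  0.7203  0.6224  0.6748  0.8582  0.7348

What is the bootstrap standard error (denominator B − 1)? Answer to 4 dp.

SE* = 0.1391

Bootstrap SE is the standard deviation of the 12 replicate medians.
Mean of replicates: (1.0204 + 0.5724 + 0.6930 + 0.9691 + 0.8662 + 0.8261 + 0.8893 + 0.7203 + 0.6224 + 0.6748 + 0.8582 + 0.7348) / 12 = 9.44700 / 12 = 0.78725
Sum of squared deviations: (+0.23315)² + (−0.21485)² + (−0.09425)² + (+0.18185)² + (+0.07895)² + (+0.03885)² + (+0.10205)² + (−0.06695)² + (−0.16485)² + (−0.11245)² + (+0.07095)² + (−0.05245)² = 0.21272
Variance = 0.21272 / 11 = 0.01934
SE* = √0.01934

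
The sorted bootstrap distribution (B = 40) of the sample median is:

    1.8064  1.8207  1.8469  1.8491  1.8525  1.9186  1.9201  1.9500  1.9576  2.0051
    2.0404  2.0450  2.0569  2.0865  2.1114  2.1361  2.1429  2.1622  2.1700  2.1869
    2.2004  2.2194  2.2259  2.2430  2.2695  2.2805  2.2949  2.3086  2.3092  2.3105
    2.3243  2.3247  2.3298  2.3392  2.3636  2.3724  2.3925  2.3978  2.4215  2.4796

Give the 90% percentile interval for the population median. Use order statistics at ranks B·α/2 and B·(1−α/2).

(1.8207, 2.3978)

α = 0.10; lower rank = 40 × 0.050 = 2; upper rank = 40 × 0.950 = 38.
The 2nd smallest replicate is 1.8207; the 38th is 2.3978.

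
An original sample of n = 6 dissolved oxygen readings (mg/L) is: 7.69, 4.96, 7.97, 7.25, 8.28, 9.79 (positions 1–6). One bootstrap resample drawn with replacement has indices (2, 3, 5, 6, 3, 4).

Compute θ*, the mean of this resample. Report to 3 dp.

Resample values: 4.96, 7.97, 8.28, 9.79, 7.97, 7.25.
Mean = (4.96 + 7.97 + 8.28 + 9.79 + 7.97 + 7.25) / 6 = 46.220 / 6 = 7.703

θ* = 7.703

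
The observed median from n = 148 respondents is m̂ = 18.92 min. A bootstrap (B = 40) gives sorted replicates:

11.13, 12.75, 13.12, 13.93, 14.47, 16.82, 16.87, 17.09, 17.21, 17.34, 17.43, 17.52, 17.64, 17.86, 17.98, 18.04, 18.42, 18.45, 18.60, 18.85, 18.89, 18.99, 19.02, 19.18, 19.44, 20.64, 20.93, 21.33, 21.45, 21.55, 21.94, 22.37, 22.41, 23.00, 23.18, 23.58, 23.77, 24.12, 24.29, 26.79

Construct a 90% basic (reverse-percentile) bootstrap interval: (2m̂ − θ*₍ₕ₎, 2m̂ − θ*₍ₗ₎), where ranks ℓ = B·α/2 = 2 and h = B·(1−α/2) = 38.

(13.72, 25.09)

Percentile endpoints at ranks 2 and 38: θ*₍2₎ = 12.75, θ*₍38₎ = 24.12.
Basic interval reflects these around m̂:
  lower = 2 × 18.92 − 24.12 = 13.72
  upper = 2 × 18.92 − 12.75 = 25.09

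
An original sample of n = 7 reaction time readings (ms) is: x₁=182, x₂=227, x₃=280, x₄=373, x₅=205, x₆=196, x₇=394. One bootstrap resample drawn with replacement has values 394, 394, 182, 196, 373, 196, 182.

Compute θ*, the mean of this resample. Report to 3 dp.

θ* = 273.857

Mean = (394 + 394 + 182 + 196 + 373 + 196 + 182) / 7 = 1917.0 / 7 = 273.857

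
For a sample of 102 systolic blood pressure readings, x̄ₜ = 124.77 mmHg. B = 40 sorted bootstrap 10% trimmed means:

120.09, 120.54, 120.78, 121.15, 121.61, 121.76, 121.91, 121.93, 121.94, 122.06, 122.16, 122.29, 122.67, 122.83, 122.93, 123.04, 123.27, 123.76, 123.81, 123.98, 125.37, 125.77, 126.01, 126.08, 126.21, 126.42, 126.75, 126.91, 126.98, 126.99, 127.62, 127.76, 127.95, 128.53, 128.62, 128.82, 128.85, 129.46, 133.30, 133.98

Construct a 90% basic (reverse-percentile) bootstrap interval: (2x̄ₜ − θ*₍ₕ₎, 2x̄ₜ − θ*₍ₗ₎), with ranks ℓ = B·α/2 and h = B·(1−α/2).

Percentile endpoints at ranks 2 and 38: θ*₍2₎ = 120.54, θ*₍38₎ = 129.46.
Basic interval reflects these around x̄ₜ:
  lower = 2 × 124.77 − 129.46 = 120.08
  upper = 2 × 124.77 − 120.54 = 129.00

(120.08, 129.00)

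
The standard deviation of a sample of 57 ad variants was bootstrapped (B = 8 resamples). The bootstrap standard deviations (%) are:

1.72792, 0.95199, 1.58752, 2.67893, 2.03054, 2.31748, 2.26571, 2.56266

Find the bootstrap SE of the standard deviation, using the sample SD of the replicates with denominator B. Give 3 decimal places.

SE* = 0.535

Bootstrap SE is the standard deviation of the 8 replicate standard deviations.
Mean of replicates: (1.72792 + 0.95199 + 1.58752 + 2.67893 + 2.03054 + 2.31748 + 2.26571 + 2.56266) / 8 = 16.122750 / 8 = 2.015344
Sum of squared deviations: (−0.287424)² + (−1.063354)² + (−0.427824)² + (+0.663586)² + (+0.015196)² + (+0.302136)² + (+0.250366)² + (+0.547316)² = 2.290469
Variance = 2.290469 / 8 = 0.286309
SE* = √0.286309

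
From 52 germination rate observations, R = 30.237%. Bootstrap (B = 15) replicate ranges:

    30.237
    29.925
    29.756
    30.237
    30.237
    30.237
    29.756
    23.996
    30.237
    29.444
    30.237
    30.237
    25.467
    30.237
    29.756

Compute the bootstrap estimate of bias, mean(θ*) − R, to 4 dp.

bias = −0.9039

mean(θ*) = (30.237 + 29.925 + 29.756 + 30.237 + 30.237 + 30.237 + 29.756 + 23.996 + 30.237 + 29.444 + 30.237 + 30.237 + 25.467 + 30.237 + 29.756) / 15 = 29.33307
bias = 29.33307 − 30.237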